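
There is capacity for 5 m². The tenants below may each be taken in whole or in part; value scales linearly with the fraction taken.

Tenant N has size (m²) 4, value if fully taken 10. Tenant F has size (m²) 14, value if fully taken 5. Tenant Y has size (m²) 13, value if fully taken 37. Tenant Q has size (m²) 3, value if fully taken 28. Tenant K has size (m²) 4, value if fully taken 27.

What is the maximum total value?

41.5

Sort by value density: Tenant Q 28/3≈9.33, Tenant K 27/4≈6.75, Tenant Y 37/13≈2.85, Tenant N 10/4≈2.5, Tenant F 5/14≈0.357.
All 3 m² of Tenant Q fit (value 28) — 2 remain.
2 m² left: a 2/4 share of Tenant K gives 27×2/4 = 13.5.
Total value = 41.5.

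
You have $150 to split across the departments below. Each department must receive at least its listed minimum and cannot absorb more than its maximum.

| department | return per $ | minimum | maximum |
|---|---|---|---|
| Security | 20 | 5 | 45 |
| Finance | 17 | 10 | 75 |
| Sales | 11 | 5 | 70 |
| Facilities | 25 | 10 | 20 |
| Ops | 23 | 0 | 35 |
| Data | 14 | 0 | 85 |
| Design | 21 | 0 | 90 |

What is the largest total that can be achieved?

Meeting every minimum uses 5+10+5+10+0+0+0 = 30 $, leaving 120.
Rank by return per $: Facilities 25 > Ops 23 > Design 21 > Security 20 > Finance 17 > Data 14 > Sales 11.
Facilities: +10 to 20 (cap) ; 110 left.
Give Ops 35 more to hit its cap of 35 ; 75 left.
Only 75 left; Design takes them to reach 75.
Total = 20×5 + 17×10 + 11×5 + 25×20 + 23×35 + 21×75 = 3205.

3205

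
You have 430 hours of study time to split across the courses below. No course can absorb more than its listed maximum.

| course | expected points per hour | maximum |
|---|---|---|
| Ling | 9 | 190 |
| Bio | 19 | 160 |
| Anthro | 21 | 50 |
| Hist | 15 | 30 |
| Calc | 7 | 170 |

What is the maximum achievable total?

Highest expected points per hour first: Anthro 21 > Bio 19 > Hist 15 > Ling 9 > Calc 7.
Anthro takes 50 to reach its cap of 50 → 380 left.
Bio takes 160 to reach its cap of 160 → 220 left.
Give Hist 30 to hit its cap of 30 → 190 left.
Ling takes 190 to reach its cap of 190 → 0 left.
Total = 9×190 + 19×160 + 21×50 + 15×30 = 6250.

6250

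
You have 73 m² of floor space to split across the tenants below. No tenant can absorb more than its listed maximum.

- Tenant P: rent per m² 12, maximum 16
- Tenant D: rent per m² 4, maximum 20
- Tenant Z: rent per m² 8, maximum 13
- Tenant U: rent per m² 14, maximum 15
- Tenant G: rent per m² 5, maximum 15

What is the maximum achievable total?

637

Order the tenants by rent per m²: Tenant U 14 > Tenant P 12 > Tenant Z 8 > Tenant G 5 > Tenant D 4.
Give Tenant U 15 to hit its cap of 15 → 58 left.
Tenant P takes 16 to reach its cap of 16 → 42 left.
Tenant Z takes 13 to reach its cap of 13 → 29 left.
Give Tenant G 15 to hit its cap of 15 → 14 left.
Only 14 left; Tenant D takes them to reach 14.
Total = 12×16 + 4×14 + 8×13 + 14×15 + 5×15 = 637.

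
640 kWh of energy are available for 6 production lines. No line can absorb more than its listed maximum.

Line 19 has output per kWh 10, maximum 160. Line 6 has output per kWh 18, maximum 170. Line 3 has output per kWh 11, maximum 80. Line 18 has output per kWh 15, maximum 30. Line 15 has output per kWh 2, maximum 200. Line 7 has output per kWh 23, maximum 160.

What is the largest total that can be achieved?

9750

Highest output per kWh first: Line 7 23 > Line 6 18 > Line 18 15 > Line 3 11 > Line 19 10 > Line 15 2.
Line 7: +160 to 160 (cap) — 480 left.
Line 6: +170 to 170 (cap) — 310 left.
Line 18 takes 30 to reach its cap of 30 — 280 left.
Line 3 takes 80 to reach its cap of 80 — 200 left.
Line 19: +160 to 160 (cap) — 40 left.
Only 40 left; Line 15 takes them to reach 40.
Total = 10×160 + 18×170 + 11×80 + 15×30 + 2×40 + 23×160 = 9750.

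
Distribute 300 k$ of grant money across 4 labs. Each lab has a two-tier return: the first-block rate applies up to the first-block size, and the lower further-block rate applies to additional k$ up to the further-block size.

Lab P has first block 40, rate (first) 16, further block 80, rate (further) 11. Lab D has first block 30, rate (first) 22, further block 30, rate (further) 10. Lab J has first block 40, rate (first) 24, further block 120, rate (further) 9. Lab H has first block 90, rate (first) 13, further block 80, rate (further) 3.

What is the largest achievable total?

Rank every tier by rate: Lab J/first 24 > Lab D/first 22 > Lab P/first 16 > Lab H/first 13 > Lab P/second 11 > Lab D/second 10 > Lab J/second 9 > Lab H/second 3.
Fill Lab J first block (40 at 24) ; 260 left.
Lab D first at 22: fill all 30 ; 230 left.
Lab P first at 16: fill all 40 ; 190 left.
Lab H/first (13): +90 ; 100 left.
Fill Lab P second block (80 at 11) ; 20 left.
Lab D/second: +20 of 30 at 10; pool empty.
Total = 24×40 + 22×30 + 16×40 + 13×90 + 11×80 + 10×20 = 4510.

4510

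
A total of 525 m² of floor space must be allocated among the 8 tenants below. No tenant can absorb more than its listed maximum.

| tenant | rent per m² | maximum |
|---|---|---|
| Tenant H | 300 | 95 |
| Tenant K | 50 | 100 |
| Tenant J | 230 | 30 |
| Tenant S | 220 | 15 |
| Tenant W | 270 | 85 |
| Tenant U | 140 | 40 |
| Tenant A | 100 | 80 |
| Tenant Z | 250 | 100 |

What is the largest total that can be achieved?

Rank by rent per m²: Tenant H 300 > Tenant W 270 > Tenant Z 250 > Tenant J 230 > Tenant S 220 > Tenant U 140 > Tenant A 100 > Tenant K 50.
Tenant H takes 95 to reach its cap of 95 ; 430 left.
Give Tenant W 85 to hit its cap of 85 ; 345 left.
Tenant Z takes 100 to reach its cap of 100 ; 245 left.
Tenant J: +30 to 30 (cap) ; 215 left.
Give Tenant S 15 to hit its cap of 15 ; 200 left.
Give Tenant U 40 to hit its cap of 40 ; 160 left.
Tenant A: +80 to 80 (cap) ; 80 left.
Tenant K: +80 (room for 100) → 80. Pool exhausted.
Total = 300×95 + 50×80 + 230×30 + 220×15 + 270×85 + 140×40 + 100×80 + 250×100 = 104250.

104250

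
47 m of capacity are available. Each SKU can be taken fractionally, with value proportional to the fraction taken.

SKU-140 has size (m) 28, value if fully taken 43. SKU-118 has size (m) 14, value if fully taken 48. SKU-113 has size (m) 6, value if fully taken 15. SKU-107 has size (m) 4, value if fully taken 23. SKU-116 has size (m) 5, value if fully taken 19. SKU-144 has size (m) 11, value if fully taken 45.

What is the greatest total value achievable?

Sort by value density: SKU-107 23/4≈5.75, SKU-144 45/11≈4.09, SKU-116 19/5≈3.8, SKU-118 48/14≈3.43, SKU-113 15/6≈2.5, SKU-140 43/28≈1.54.
SKU-107: take in full, 4 m for value 23 ; 43 left.
All 11 m of SKU-144 fit (value 45) ; 32 remain.
SKU-116: take in full, 5 m for value 19 ; 27 left.
All 14 m of SKU-118 fit (value 48) ; 13 remain.
All 6 m of SKU-113 fit (value 15) ; 7 remain.
7 m left: a 7/28 share of SKU-140 gives 43×7/28 = 10.75.
Total value = 160.75.

160.75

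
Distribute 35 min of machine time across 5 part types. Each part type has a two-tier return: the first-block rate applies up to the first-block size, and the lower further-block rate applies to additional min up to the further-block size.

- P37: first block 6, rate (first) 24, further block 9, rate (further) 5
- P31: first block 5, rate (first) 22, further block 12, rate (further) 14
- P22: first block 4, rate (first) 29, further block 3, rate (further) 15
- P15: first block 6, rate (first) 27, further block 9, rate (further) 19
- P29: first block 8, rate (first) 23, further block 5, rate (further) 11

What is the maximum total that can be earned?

830

Rank every tier by rate: P22/first 29 > P15/first 27 > P37/first 24 > P29/first 23 > P31/first 22 > P15/second 19 > P22/second 15 > P31/second 14 > P29/second 11 > P37/second 5.
P22/first (29): +4 → 31 left.
P15/first (27): +6 → 25 left.
P37 first at 24: fill all 6 → 19 left.
P29/first (23): +8 → 11 left.
P31 first at 22: fill all 5 → 6 left.
6 remain; put them into P15 second at 19.
Total = 29×4 + 27×6 + 24×6 + 23×8 + 22×5 + 19×6 = 830.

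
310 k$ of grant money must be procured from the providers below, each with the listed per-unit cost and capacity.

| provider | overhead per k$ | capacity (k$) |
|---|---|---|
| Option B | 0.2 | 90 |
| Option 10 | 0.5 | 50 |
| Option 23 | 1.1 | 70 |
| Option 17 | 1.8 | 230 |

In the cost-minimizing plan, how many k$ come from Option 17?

Cheapest first:
Take 90 from Option B at 0.2 — need 220 more.
Option 10 at 0.5: take all 50 k$ — 170 still needed.
Take 70 from Option 23 at 1.1 — need 100 more.
Take 100 from Option 17 at 1.8 to finish.

100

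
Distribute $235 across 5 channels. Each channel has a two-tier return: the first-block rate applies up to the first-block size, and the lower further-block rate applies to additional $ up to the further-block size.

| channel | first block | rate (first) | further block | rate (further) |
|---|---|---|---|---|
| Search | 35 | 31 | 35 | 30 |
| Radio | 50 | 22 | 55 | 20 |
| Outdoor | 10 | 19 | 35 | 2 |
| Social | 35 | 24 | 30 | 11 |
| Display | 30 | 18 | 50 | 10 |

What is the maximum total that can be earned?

5635

Treat each block as its own option and order by rate: Search/T1 31 > Search/T2 30 > Social/T1 24 > Radio/T1 22 > Radio/T2 20 > Outdoor/T1 19 > Display/T1 18 > Social/T2 11 > Display/T2 10 > Outdoor/T2 2.
Search/T1 (31): +35 ; 200 left.
Search/T2 (30): +35 ; 165 left.
Social T1 at 24: fill all 35 ; 130 left.
Fill Radio T1 block (50 at 22) ; 80 left.
Fill Radio T2 block (55 at 20) ; 25 left.
Fill Outdoor T1 block (10 at 19) ; 15 left.
15 remain; put them into Display T1 at 18.
Total = 31×35 + 30×35 + 24×35 + 22×50 + 20×55 + 19×10 + 18×15 = 5635.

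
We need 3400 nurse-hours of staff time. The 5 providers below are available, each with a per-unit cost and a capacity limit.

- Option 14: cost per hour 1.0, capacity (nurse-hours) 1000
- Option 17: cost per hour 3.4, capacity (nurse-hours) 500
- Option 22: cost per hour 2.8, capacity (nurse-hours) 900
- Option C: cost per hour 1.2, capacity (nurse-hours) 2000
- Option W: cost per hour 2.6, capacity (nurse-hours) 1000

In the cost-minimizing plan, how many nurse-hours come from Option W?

400

Cheapest first:
Option 14 at 1.0: take all 1000 nurse-hours → 2400 still needed.
Option C at 1.2: take all 2000 nurse-hours → 400 still needed.
Option W at 2.6: take 400 of its 1000 → requirement met.
Option 22, Option 17: unused.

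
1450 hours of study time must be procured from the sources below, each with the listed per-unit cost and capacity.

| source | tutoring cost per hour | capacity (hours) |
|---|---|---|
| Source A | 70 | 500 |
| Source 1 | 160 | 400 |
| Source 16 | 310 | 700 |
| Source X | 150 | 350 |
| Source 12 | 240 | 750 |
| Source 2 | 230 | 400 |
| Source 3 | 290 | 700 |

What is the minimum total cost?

197500

Cheapest first:
Take 500 from Source A at 70 — need 950 more.
Source X (150): use full 350 — 600 hours to go.
Source 1 (160): use full 400 — 200 hours to go.
Source 2 (230): take the remaining 200 — done.
Source 12, Source 3, Source 16: unused.
Cost = 500×70 + 350×150 + 400×160 + 200×230 = 197500.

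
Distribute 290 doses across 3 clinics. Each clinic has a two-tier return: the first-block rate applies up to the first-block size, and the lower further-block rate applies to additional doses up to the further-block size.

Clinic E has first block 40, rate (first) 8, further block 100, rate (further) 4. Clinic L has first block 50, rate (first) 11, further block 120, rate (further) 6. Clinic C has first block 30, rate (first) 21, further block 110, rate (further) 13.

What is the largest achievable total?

Order all 6 blocks by rate: Clinic C/T1 21 > Clinic C/T2 13 > Clinic L/T1 11 > Clinic E/T1 8 > Clinic L/T2 6 > Clinic E/T2 4.
Clinic C T1 at 21: fill all 30 → 260 left.
Clinic C/T2 (13): +110 → 150 left.
Fill Clinic L T1 block (50 at 11) → 100 left.
Fill Clinic E T1 block (40 at 8) → 60 left.
60 remain; put them into Clinic L T2 at 6.
Total = 21×30 + 13×110 + 11×50 + 8×40 + 6×60 = 3290.

3290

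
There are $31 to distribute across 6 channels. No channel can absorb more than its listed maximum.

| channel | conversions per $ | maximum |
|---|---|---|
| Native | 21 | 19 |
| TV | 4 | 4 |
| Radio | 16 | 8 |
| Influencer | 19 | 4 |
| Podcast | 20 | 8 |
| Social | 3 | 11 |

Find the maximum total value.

635

Rank by conversions per $: Native 21 > Podcast 20 > Influencer 19 > Radio 16 > TV 4 > Social 3.
Give Native 19 to hit its cap of 19 ; 12 left.
Give Podcast 8 to hit its cap of 8 ; 4 left.
Influencer takes 4 to reach its cap of 4 ; 0 left.
Total = 21×19 + 19×4 + 20×8 = 635.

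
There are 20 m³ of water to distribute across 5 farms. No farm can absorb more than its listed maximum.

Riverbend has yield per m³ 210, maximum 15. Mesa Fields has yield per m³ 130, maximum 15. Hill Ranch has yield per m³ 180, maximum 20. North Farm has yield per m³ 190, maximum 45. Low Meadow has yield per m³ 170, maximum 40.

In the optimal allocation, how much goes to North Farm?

Rank by yield per m³: Riverbend 210 > North Farm 190 > Hill Ranch 180 > Low Meadow 170 > Mesa Fields 130.
Riverbend takes 15 to reach its cap of 15 — 5 left.
North Farm: +5 (room for 45) → 5. Pool exhausted.

5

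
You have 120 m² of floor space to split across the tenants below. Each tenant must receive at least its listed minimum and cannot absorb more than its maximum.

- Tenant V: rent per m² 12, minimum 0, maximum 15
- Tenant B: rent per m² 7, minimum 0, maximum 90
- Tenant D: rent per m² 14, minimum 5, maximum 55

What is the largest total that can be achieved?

1300

Meeting every minimum uses 0+0+5 = 5 m², leaving 115.
Order the tenants by rent per m²: Tenant D 14 > Tenant V 12 > Tenant B 7.
Tenant D takes 50 more to reach its cap of 55 — 65 left.
Tenant V takes 15 more to reach its cap of 15 — 50 left.
Tenant B: +50 (room for 90) → 50. Pool exhausted.
Total = 12×15 + 7×50 + 14×55 = 1300.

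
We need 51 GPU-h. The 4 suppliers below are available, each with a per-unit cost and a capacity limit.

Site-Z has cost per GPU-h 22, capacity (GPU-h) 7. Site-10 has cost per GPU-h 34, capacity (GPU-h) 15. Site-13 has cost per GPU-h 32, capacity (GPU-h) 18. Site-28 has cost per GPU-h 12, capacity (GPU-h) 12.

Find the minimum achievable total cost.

Cheapest first:
Take 12 from Site-28 at 12 ; need 39 more.
Take 7 from Site-Z at 22 ; need 32 more.
Site-13 at 32: take all 18 GPU-h ; 14 still needed.
Site-10 (34): take the remaining 14 ; done.
Cost = 12×12 + 7×22 + 18×32 + 14×34 = 1350.

1350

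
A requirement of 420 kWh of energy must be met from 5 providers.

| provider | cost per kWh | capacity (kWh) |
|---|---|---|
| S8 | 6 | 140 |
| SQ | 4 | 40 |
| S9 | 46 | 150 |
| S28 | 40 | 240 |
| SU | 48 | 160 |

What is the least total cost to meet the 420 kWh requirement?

10600

Cheapest first:
Take 40 from SQ at 4 — need 380 more.
S8 at 6: take all 140 kWh — 240 still needed.
S28 at 40: take all 240 kWh — 0 still needed.
S9, SU: unused.
Cost = 40×4 + 140×6 + 240×40 = 10600.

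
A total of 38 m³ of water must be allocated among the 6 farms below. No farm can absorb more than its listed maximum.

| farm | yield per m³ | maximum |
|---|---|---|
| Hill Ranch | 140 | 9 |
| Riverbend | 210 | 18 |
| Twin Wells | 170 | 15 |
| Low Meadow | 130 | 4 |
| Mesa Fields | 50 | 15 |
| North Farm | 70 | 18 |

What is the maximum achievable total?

Rank by yield per m³: Riverbend 210 > Twin Wells 170 > Hill Ranch 140 > Low Meadow 130 > North Farm 70 > Mesa Fields 50.
Riverbend takes 18 to reach its cap of 18 → 20 left.
Twin Wells takes 15 to reach its cap of 15 → 5 left.
Hill Ranch: +5 (room for 9) → 5. Pool exhausted.
Total = 140×5 + 210×18 + 170×15 = 7030.

7030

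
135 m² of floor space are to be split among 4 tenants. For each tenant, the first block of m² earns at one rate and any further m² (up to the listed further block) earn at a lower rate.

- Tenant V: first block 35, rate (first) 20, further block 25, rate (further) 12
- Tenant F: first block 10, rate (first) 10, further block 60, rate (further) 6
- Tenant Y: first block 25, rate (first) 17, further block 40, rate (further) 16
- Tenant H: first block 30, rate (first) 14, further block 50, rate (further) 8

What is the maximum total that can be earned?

2245

Rank every tier by rate: Tenant V/T1 20 > Tenant Y/T1 17 > Tenant Y/T2 16 > Tenant H/T1 14 > Tenant V/T2 12 > Tenant F/T1 10 > Tenant H/T2 8 > Tenant F/T2 6.
Tenant V/T1 (20): +35 ; 100 left.
Fill Tenant Y T1 block (25 at 17) ; 75 left.
Fill Tenant Y T2 block (40 at 16) ; 35 left.
Tenant H/T1 (14): +30 ; 5 left.
5 remain; put them into Tenant V T2 at 12.
Total = 20×35 + 17×25 + 16×40 + 14×30 + 12×5 = 2245.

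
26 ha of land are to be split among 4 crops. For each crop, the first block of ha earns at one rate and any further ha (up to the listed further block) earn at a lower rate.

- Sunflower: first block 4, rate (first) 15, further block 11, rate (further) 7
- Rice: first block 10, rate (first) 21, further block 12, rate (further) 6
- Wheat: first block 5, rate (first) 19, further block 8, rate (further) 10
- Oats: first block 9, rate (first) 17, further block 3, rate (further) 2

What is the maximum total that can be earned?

Rank every tier by rate: Rice/first 21 > Wheat/first 19 > Oats/first 17 > Sunflower/first 15 > Wheat/second 10 > Sunflower/second 7 > Rice/second 6 > Oats/second 2.
Rice first at 21: fill all 10 ; 16 left.
Wheat first at 19: fill all 5 ; 11 left.
Oats/first (17): +9 ; 2 left.
2 remain; put them into Sunflower first at 15.
Total = 21×10 + 19×5 + 17×9 + 15×2 = 488.

488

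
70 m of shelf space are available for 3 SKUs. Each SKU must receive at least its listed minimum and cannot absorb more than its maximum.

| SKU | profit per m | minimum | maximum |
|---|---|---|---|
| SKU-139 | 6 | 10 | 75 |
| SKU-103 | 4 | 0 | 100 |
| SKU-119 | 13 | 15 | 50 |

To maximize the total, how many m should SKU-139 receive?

20

Meeting every minimum uses 10+0+15 = 25 m, leaving 45.
Rank by profit per m: SKU-119 13 > SKU-139 6 > SKU-103 4.
Give SKU-119 35 more to hit its cap of 50 ; 10 left.
SKU-139 has room for 65 more but only 10 remain, so it gets 20.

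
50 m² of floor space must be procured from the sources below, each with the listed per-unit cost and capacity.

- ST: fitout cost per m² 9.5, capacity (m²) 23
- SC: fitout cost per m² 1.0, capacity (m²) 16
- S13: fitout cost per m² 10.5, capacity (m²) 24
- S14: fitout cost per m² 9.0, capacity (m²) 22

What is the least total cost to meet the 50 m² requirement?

328

Fill from the cheapest source first.
SC at 1.0: take all 16 m² ; 34 still needed.
Take 22 from S14 at 9.0 ; need 12 more.
ST (9.5): take the remaining 12 ; done.
S13: unused.
Cost = 16×1.0 + 22×9.0 + 12×9.5 = 328.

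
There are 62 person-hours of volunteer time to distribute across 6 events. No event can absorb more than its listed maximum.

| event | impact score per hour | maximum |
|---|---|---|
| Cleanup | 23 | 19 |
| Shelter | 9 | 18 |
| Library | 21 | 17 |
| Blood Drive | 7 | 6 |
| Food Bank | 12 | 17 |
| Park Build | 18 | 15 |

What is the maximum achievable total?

1196

Order the events by impact score per hour: Cleanup 23 > Library 21 > Park Build 18 > Food Bank 12 > Shelter 9 > Blood Drive 7.
Cleanup takes 19 to reach its cap of 19 → 43 left.
Give Library 17 to hit its cap of 17 → 26 left.
Park Build: +15 to 15 (cap) → 11 left.
Only 11 left; Food Bank takes them to reach 11.
Total = 23×19 + 21×17 + 12×11 + 18×15 = 1196.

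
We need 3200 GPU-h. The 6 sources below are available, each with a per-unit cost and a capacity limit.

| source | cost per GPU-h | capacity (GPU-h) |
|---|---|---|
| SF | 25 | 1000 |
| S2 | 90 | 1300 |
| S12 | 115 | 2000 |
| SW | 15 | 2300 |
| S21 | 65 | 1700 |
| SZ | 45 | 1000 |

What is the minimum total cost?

Fill from the cheapest source first.
Take 2300 from SW at 15 — need 900 more.
SF at 25: take 900 of its 1000 — requirement met.
SZ, S21, S2, S12: unused.
Cost = 2300×15 + 900×25 = 57000.

57000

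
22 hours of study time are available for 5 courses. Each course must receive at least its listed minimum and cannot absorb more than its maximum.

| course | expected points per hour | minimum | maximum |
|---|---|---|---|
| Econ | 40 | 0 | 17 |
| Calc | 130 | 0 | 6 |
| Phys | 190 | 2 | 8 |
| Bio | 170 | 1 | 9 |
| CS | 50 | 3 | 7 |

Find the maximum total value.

3460

Meeting every minimum uses 0+0+2+1+3 = 6 hours, leaving 16.
Order the courses by expected points per hour: Phys 190 > Bio 170 > Calc 130 > CS 50 > Econ 40.
Give Phys 6 more to hit its cap of 8 → 10 left.
Bio takes 8 more to reach its cap of 9 → 2 left.
Calc has room for 6 more but only 2 remain, so it gets 2.
Total = 130×2 + 190×8 + 170×9 + 50×3 = 3460.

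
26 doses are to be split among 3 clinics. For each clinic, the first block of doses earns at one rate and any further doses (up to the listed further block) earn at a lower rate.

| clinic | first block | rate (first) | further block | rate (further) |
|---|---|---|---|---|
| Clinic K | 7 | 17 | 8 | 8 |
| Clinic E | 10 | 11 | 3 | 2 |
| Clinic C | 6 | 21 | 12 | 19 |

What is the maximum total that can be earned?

484

Treat each block as its own option and order by rate: Clinic C/tier1 21 > Clinic C/tier2 19 > Clinic K/tier1 17 > Clinic E/tier1 11 > Clinic K/tier2 8 > Clinic E/tier2 2.
Fill Clinic C tier1 block (6 at 21) → 20 left.
Clinic C tier2 at 19: fill all 12 → 8 left.
Clinic K tier1 at 17: fill all 7 → 1 left.
1 remain; put them into Clinic E tier1 at 11.
Total = 21×6 + 19×12 + 17×7 + 11×1 = 484.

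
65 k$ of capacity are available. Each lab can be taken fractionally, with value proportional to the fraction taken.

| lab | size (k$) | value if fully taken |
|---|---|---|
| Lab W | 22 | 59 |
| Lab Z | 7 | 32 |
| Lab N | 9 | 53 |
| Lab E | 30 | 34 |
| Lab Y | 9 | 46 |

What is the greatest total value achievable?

210.4

Best value per unit of size first: Lab N 53/9≈5.89, Lab Y 46/9≈5.11, Lab Z 32/7≈4.57, Lab W 59/22≈2.68, Lab E 34/30≈1.13.
Lab N: take in full, 9 k$ for value 53 → 56 left.
All 9 k$ of Lab Y fit (value 46) → 47 remain.
Take all of Lab Z (7 k$, value 32) → 40 k$ left.
All 22 k$ of Lab W fit (value 59) → 18 remain.
Only 18 k$ remain; take 18/30 of Lab E for value 34×18/30 = 20.4.
Total value = 210.4.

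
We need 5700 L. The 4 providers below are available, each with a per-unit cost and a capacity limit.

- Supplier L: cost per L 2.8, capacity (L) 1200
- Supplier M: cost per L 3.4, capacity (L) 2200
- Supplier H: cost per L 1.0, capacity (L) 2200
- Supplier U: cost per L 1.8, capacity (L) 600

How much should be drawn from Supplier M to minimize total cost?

1700

Use providers in increasing cost order.
Supplier H at 1.0: take all 2200 L ; 3500 still needed.
Supplier U (1.8): use full 600 ; 2900 L to go.
Take 1200 from Supplier L at 2.8 ; need 1700 more.
Supplier M at 3.4: take 1700 of its 2200 ; requirement met.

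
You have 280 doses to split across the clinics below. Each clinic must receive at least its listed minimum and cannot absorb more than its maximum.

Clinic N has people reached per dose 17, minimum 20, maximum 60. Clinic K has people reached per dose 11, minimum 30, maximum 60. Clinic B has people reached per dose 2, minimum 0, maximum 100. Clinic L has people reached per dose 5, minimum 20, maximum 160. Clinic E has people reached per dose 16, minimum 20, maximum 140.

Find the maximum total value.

4020

Meeting every minimum uses 20+30+0+20+20 = 90 doses, leaving 190.
Highest people reached per dose first: Clinic N 17 > Clinic E 16 > Clinic K 11 > Clinic L 5 > Clinic B 2.
Give Clinic N 40 more to hit its cap of 60 — 150 left.
Clinic E: +120 to 140 (cap) — 30 left.
Give Clinic K 30 more to hit its cap of 60 — 0 left.
Total = 17×60 + 11×60 + 5×20 + 16×140 = 4020.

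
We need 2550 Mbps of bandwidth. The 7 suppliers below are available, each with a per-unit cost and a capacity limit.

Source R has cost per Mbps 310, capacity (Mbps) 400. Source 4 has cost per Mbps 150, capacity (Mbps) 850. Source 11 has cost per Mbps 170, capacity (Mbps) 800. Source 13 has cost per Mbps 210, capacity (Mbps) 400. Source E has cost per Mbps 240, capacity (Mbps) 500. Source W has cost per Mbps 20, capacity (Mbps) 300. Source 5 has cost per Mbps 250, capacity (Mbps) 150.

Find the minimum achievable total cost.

401500

Use suppliers in increasing cost order.
Source W at 20: take all 300 Mbps ; 2250 still needed.
Source 4 at 150: take all 850 Mbps ; 1400 still needed.
Source 11 (170): use full 800 ; 600 Mbps to go.
Source 13 (210): use full 400 ; 200 Mbps to go.
Source E at 240: take 200 of its 500 ; requirement met.
Source 5, Source R: unused.
Cost = 300×20 + 850×150 + 800×170 + 400×210 + 200×240 = 401500.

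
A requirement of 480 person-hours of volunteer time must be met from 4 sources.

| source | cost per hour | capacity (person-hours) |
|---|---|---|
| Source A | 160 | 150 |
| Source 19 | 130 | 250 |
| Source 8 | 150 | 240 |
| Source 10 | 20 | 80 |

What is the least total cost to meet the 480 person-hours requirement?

Use sources in increasing cost order.
Source 10 (20): use full 80 → 400 person-hours to go.
Source 19 (130): use full 250 → 150 person-hours to go.
Source 8 (150): take the remaining 150 → done.
Source A: unused.
Cost = 80×20 + 250×130 + 150×150 = 56600.

56600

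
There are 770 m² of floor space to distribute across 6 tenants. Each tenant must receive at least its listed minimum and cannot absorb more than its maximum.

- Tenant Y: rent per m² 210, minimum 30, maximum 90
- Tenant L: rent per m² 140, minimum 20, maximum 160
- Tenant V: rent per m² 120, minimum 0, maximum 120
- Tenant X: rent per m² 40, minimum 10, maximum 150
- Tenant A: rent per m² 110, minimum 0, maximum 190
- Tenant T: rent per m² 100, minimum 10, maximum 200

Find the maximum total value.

Meeting every minimum uses 30+20+0+10+0+10 = 70 m², leaving 700.
Order the tenants by rent per m²: Tenant Y 210 > Tenant L 140 > Tenant V 120 > Tenant A 110 > Tenant T 100 > Tenant X 40.
Tenant Y: +60 to 90 (cap) → 640 left.
Tenant L: +140 to 160 (cap) → 500 left.
Give Tenant V 120 more to hit its cap of 120 → 380 left.
Give Tenant A 190 more to hit its cap of 190 → 190 left.
Tenant T: +190 to 200 (cap) → 0 left.
Total = 210×90 + 140×160 + 120×120 + 40×10 + 110×190 + 100×200 = 97000.

97000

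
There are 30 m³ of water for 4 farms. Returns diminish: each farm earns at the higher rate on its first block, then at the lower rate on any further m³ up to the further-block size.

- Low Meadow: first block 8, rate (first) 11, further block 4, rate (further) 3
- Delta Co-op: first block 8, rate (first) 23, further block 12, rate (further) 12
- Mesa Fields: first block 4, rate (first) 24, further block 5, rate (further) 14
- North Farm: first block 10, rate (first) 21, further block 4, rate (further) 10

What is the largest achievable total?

596

Rank every tier by rate: Mesa Fields/tier1 24 > Delta Co-op/tier1 23 > North Farm/tier1 21 > Mesa Fields/tier2 14 > Delta Co-op/tier2 12 > Low Meadow/tier1 11 > North Farm/tier2 10 > Low Meadow/tier2 3.
Mesa Fields tier1 at 24: fill all 4 → 26 left.
Delta Co-op tier1 at 23: fill all 8 → 18 left.
North Farm tier1 at 21: fill all 10 → 8 left.
Fill Mesa Fields tier2 block (5 at 14) → 3 left.
Delta Co-op/tier2: +3 of 12 at 12; pool empty.
Total = 24×4 + 23×8 + 21×10 + 14×5 + 12×3 = 596.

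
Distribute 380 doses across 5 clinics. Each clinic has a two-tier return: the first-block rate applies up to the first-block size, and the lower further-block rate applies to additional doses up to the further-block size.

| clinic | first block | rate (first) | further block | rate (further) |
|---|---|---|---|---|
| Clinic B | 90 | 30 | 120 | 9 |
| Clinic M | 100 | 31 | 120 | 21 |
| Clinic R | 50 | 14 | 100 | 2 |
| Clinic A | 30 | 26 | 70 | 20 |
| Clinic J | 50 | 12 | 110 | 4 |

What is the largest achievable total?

9900

Treat each block as its own option and order by rate: Clinic M/first 31 > Clinic B/first 30 > Clinic A/first 26 > Clinic M/second 21 > Clinic A/second 20 > Clinic R/first 14 > Clinic J/first 12 > Clinic B/second 9 > Clinic J/second 4 > Clinic R/second 2.
Clinic M/first (31): +100 ; 280 left.
Clinic B first at 30: fill all 90 ; 190 left.
Clinic A first at 26: fill all 30 ; 160 left.
Clinic M second at 21: fill all 120 ; 40 left.
Clinic A/second: +40 of 70 at 20; pool empty.
Total = 31×100 + 30×90 + 26×30 + 21×120 + 20×40 = 9900.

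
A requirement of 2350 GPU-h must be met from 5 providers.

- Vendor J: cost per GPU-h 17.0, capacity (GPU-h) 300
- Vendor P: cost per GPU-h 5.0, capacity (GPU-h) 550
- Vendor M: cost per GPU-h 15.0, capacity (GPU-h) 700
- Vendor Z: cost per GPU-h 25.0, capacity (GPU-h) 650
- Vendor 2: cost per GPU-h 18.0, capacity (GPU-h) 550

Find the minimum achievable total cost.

34500

Cheapest first:
Take 550 from Vendor P at 5.0 → need 1800 more.
Vendor M (15.0): use full 700 → 1100 GPU-h to go.
Vendor J (17.0): use full 300 → 800 GPU-h to go.
Vendor 2 (18.0): use full 550 → 250 GPU-h to go.
Vendor Z at 25.0: take 250 of its 650 → requirement met.
Cost = 550×5.0 + 700×15.0 + 300×17.0 + 550×18.0 + 250×25.0 = 34500.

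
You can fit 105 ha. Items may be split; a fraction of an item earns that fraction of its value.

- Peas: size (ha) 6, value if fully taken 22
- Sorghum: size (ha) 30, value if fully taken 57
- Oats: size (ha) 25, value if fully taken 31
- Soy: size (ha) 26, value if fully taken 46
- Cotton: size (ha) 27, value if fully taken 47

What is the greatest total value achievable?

Sort by value density: Peas 22/6≈3.67, Sorghum 57/30≈1.9, Soy 46/26≈1.77, Cotton 47/27≈1.74, Oats 31/25≈1.24.
Peas: take in full, 6 ha for value 22 ; 99 left.
All 30 ha of Sorghum fit (value 57) ; 69 remain.
All 26 ha of Soy fit (value 46) ; 43 remain.
Take all of Cotton (27 ha, value 47) ; 16 ha left.
16 ha left: a 16/25 share of Oats gives 31×16/25 = 19.84.
Total value = 191.84.

191.84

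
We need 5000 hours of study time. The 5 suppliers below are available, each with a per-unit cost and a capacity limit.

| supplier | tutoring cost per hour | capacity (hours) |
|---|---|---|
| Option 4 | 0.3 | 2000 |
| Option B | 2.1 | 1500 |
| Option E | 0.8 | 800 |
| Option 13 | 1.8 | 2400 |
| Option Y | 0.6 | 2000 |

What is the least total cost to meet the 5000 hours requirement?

Use suppliers in increasing cost order.
Take 2000 from Option 4 at 0.3 → need 3000 more.
Take 2000 from Option Y at 0.6 → need 1000 more.
Take 800 from Option E at 0.8 → need 200 more.
Take 200 from Option 13 at 1.8 to finish.
Option B: unused.
Cost = 2000×0.3 + 2000×0.6 + 800×0.8 + 200×1.8 = 2800.

2800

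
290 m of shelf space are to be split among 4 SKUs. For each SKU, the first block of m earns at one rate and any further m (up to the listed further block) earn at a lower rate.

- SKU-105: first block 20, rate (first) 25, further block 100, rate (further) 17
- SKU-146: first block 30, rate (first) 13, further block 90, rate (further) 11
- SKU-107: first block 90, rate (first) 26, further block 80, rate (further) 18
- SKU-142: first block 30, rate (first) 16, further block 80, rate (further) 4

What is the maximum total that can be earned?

Treat each block as its own option and order by rate: SKU-107/tier1 26 > SKU-105/tier1 25 > SKU-107/tier2 18 > SKU-105/tier2 17 > SKU-142/tier1 16 > SKU-146/tier1 13 > SKU-146/tier2 11 > SKU-142/tier2 4.
SKU-107 tier1 at 26: fill all 90 ; 200 left.
SKU-105/tier1 (25): +20 ; 180 left.
SKU-107/tier2 (18): +80 ; 100 left.
Fill SKU-105 tier2 block (100 at 17) ; 0 left.
Total = 26×90 + 25×20 + 18×80 + 17×100 = 5980.

5980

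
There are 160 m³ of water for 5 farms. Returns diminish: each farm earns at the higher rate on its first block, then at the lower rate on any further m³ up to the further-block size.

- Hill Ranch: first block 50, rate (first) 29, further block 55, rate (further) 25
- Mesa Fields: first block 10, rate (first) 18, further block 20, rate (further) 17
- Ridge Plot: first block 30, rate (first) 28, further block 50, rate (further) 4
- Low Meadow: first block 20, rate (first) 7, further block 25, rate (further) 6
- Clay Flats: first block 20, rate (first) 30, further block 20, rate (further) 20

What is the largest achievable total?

Order all 10 blocks by rate: Clay Flats/tier1 30 > Hill Ranch/tier1 29 > Ridge Plot/tier1 28 > Hill Ranch/tier2 25 > Clay Flats/tier2 20 > Mesa Fields/tier1 18 > Mesa Fields/tier2 17 > Low Meadow/tier1 7 > Low Meadow/tier2 6 > Ridge Plot/tier2 4.
Fill Clay Flats tier1 block (20 at 30) → 140 left.
Fill Hill Ranch tier1 block (50 at 29) → 90 left.
Fill Ridge Plot tier1 block (30 at 28) → 60 left.
Hill Ranch/tier2 (25): +55 → 5 left.
5 remain; put them into Clay Flats tier2 at 20.
Total = 30×20 + 29×50 + 28×30 + 25×55 + 20×5 = 4365.

4365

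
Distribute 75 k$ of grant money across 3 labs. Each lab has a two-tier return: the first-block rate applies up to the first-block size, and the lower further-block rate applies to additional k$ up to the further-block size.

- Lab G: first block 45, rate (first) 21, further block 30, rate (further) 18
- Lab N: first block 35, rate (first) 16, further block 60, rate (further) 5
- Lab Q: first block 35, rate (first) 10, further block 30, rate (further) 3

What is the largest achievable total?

1485

Order all 6 blocks by rate: Lab G/tier1 21 > Lab G/tier2 18 > Lab N/tier1 16 > Lab Q/tier1 10 > Lab N/tier2 5 > Lab Q/tier2 3.
Fill Lab G tier1 block (45 at 21) ; 30 left.
Fill Lab G tier2 block (30 at 18) ; 0 left.
Total = 21×45 + 18×30 = 1485.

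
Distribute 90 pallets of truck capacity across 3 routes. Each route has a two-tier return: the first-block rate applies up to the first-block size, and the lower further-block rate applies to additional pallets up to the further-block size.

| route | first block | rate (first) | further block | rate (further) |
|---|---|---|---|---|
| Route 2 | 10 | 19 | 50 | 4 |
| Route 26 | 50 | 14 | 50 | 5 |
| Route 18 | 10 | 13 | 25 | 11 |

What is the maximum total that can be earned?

Rank every tier by rate: Route 2/T1 19 > Route 26/T1 14 > Route 18/T1 13 > Route 18/T2 11 > Route 26/T2 5 > Route 2/T2 4.
Route 2 T1 at 19: fill all 10 ; 80 left.
Fill Route 26 T1 block (50 at 14) ; 30 left.
Route 18 T1 at 13: fill all 10 ; 20 left.
20 remain; put them into Route 18 T2 at 11.
Total = 19×10 + 14×50 + 13×10 + 11×20 = 1240.

1240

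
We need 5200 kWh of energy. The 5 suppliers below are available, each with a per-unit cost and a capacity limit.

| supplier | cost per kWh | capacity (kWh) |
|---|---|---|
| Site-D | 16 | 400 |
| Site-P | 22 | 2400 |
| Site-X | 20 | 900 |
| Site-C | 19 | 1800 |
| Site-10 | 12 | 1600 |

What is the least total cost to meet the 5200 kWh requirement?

Use suppliers in increasing cost order.
Take 1600 from Site-10 at 12 → need 3600 more.
Take 400 from Site-D at 16 → need 3200 more.
Site-C at 19: take all 1800 kWh → 1400 still needed.
Take 900 from Site-X at 20 → need 500 more.
Take 500 from Site-P at 22 to finish.
Cost = 1600×12 + 400×16 + 1800×19 + 900×20 + 500×22 = 88800.

88800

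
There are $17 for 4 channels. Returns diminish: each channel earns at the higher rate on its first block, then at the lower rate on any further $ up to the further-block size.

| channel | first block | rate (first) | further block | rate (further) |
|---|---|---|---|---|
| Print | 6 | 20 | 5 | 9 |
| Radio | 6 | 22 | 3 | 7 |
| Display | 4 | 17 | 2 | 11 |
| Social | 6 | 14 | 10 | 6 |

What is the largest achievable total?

334

Rank every tier by rate: Radio/T1 22 > Print/T1 20 > Display/T1 17 > Social/T1 14 > Display/T2 11 > Print/T2 9 > Radio/T2 7 > Social/T2 6.
Radio/T1 (22): +6 — 11 left.
Print/T1 (20): +6 — 5 left.
Display/T1 (17): +4 — 1 left.
1 remain; put them into Social T1 at 14.
Total = 22×6 + 20×6 + 17×4 + 14×1 = 334.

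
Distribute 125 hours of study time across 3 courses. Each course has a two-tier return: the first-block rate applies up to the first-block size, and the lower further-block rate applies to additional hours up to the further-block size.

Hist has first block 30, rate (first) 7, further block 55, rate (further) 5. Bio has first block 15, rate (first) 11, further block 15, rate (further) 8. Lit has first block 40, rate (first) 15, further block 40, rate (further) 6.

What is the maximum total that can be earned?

1245

Treat each block as its own option and order by rate: Lit/tier1 15 > Bio/tier1 11 > Bio/tier2 8 > Hist/tier1 7 > Lit/tier2 6 > Hist/tier2 5.
Fill Lit tier1 block (40 at 15) → 85 left.
Fill Bio tier1 block (15 at 11) → 70 left.
Bio tier2 at 8: fill all 15 → 55 left.
Hist/tier1 (7): +30 → 25 left.
Lit/tier2: +25 of 40 at 6; pool empty.
Total = 15×40 + 11×15 + 8×15 + 7×30 + 6×25 = 1245.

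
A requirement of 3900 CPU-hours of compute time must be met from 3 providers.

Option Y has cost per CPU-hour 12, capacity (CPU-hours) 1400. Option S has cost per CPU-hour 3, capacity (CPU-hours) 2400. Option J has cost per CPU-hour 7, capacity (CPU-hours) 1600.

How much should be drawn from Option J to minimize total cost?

Cheapest first:
Option S at 3: take all 2400 CPU-hours — 1500 still needed.
Take 1500 from Option J at 7 to finish.
Option Y: unused.

1500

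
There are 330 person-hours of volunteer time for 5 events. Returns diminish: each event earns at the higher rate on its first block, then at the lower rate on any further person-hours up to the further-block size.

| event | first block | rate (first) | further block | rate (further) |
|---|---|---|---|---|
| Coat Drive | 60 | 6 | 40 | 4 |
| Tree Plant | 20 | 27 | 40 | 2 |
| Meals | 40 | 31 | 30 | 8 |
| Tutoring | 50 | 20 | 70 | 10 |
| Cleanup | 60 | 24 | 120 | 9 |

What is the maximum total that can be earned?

Order all 10 blocks by rate: Meals/tier1 31 > Tree Plant/tier1 27 > Cleanup/tier1 24 > Tutoring/tier1 20 > Tutoring/tier2 10 > Cleanup/tier2 9 > Meals/tier2 8 > Coat Drive/tier1 6 > Coat Drive/tier2 4 > Tree Plant/tier2 2.
Meals/tier1 (31): +40 ; 290 left.
Tree Plant/tier1 (27): +20 ; 270 left.
Cleanup/tier1 (24): +60 ; 210 left.
Tutoring/tier1 (20): +50 ; 160 left.
Tutoring/tier2 (10): +70 ; 90 left.
Cleanup/tier2: +90 of 120 at 9; pool empty.
Total = 31×40 + 27×20 + 24×60 + 20×50 + 10×70 + 9×90 = 5730.

5730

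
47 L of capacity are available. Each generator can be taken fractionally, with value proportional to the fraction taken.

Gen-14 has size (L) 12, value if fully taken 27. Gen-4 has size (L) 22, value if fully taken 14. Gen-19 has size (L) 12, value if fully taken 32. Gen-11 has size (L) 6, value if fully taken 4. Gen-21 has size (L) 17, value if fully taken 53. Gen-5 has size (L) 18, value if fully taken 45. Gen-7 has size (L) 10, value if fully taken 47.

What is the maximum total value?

Rank by value-to-size ratio: Gen-7 47/10≈4.7, Gen-21 53/17≈3.12, Gen-19 32/12≈2.67, Gen-5 45/18≈2.5, Gen-14 27/12≈2.25, Gen-11 4/6≈0.667, Gen-4 14/22≈0.636.
All 10 L of Gen-7 fit (value 47) → 37 remain.
All 17 L of Gen-21 fit (value 53) → 20 remain.
Take all of Gen-19 (12 L, value 32) → 8 L left.
Fill the last 8 L with part of Gen-5: 8/18 of it earns 20.
Total value = 152.

152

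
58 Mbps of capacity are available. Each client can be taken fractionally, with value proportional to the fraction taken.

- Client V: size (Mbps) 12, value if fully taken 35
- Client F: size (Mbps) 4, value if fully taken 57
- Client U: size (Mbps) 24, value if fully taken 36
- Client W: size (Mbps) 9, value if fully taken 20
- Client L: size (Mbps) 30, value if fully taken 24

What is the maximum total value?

155.2

Sort by value density: Client F 57/4≈14.2, Client V 35/12≈2.92, Client W 20/9≈2.22, Client U 36/24≈1.5, Client L 24/30≈0.8.
All 4 Mbps of Client F fit (value 57) → 54 remain.
All 12 Mbps of Client V fit (value 35) → 42 remain.
All 9 Mbps of Client W fit (value 20) → 33 remain.
All 24 Mbps of Client U fit (value 36) → 9 remain.
Fill the last 9 Mbps with part of Client L: 9/30 of it earns 7.2.
Total value = 155.2.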